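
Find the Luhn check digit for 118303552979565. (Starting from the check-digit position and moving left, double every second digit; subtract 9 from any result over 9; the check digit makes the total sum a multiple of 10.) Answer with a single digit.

3

Partial digits right→left: 5 6 5 9 7 9 2 5 5 3 0 3 8 1 1
Double every second digit counting from the check-digit position (so the 1st, 3rd, 5th, ... of the partial from the right).
  doubled (with −9 where >9): 1 1 5 4 1 0 7 2 → sum 21
  kept as-is: 6 9 9 5 3 3 1 → sum 36
Total = 21 + 36 = 57.
Check digit = (10 − (57 mod 10)) mod 10 = 3.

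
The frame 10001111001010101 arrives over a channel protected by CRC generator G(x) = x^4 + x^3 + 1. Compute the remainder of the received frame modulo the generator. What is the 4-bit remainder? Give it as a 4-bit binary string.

Modulo-2 division of 10001111001010101 by 11001:
  pos 0: 10001 XOR 11001 = 01000
  pos 1: 10001 XOR 11001 = 01000
  pos 2: 10001 XOR 11001 = 01000
  pos 3: 10001 XOR 11001 = 01000
  pos 4: 10000 XOR 11001 = 01001
  pos 5: 10010 XOR 11001 = 01011
  pos 6: 10111 XOR 11001 = 01110
  pos 7: 11100 XOR 11001 = 00101
  pos 9: 10110 XOR 11001 = 01111
  pos 10: 11111 XOR 11001 = 00110
  pos 12: 11001 XOR 11001 = 00000
Remainder = 0000 (zero — the frame passes the CRC check).

0000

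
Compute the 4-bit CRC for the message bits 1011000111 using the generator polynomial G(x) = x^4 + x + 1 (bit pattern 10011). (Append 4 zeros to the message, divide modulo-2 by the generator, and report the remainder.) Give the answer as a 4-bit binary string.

1101

Append 4 zeros: 10110001110000. Divide by 10011 (XOR where the leading bit is 1):
  pos 0: 10110 XOR 10011 = 00101
  pos 2: 10100 XOR 10011 = 00111
  pos 4: 11111 XOR 10011 = 01100
  pos 5: 11001 XOR 10011 = 01010
  pos 6: 10100 XOR 10011 = 00111
  pos 8: 11100 XOR 10011 = 01111
  pos 9: 11110 XOR 10011 = 01101
Remainder (last 4 bits) = 1101. This is the CRC / FCS.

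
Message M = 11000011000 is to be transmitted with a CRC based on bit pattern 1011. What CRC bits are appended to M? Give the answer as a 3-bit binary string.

Append 3 zeros: 11000011000000. Divide by 1011 (XOR where the leading bit is 1):
  pos 0: 1100 XOR 1011 = 0111
  pos 1: 1110 XOR 1011 = 0101
  pos 2: 1010 XOR 1011 = 0001
  pos 5: 1110 XOR 1011 = 0101
  pos 6: 1010 XOR 1011 = 0001
  pos 9: 1000 XOR 1011 = 0011
Remainder (last 3 bits) = 110. This is the CRC / FCS.

110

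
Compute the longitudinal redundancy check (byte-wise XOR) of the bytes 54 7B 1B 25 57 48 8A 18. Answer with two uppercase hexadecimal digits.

XOR the bytes together:
  start with 0x54
  0x54 ⊕ 0x7B = 0x2F
  0x2F ⊕ 0x1B = 0x34
  0x34 ⊕ 0x25 = 0x11
  0x11 ⊕ 0x57 = 0x46
  0x46 ⊕ 0x48 = 0x0E
  0x0E ⊕ 0x8A = 0x84
  0x84 ⊕ 0x18 = 0x9C

9C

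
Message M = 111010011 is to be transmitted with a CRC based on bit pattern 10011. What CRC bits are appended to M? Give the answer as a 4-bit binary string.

0110

Append 4 zeros: 1110100110000. Divide by 10011 (XOR where the leading bit is 1):
  pos 0: 11101 XOR 10011 = 01110
  pos 1: 11100 XOR 10011 = 01111
  pos 2: 11110 XOR 10011 = 01101
  pos 3: 11011 XOR 10011 = 01000
  pos 4: 10001 XOR 10011 = 00010
  pos 7: 10000 XOR 10011 = 00011
Remainder (last 4 bits) = 0110. This is the CRC / FCS.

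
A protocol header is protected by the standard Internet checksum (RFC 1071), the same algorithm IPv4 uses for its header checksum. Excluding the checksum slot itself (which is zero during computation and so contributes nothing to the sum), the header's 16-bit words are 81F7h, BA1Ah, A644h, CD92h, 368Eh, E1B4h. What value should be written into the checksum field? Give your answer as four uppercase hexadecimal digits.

One's-complement addition (fold any carry out of bit 15 back into bit 0):
  0x81F7 + 0xBA1A = 0x13C11 → wrap carry → 0x3C12
  0x3C12 + 0xA644 = 0x0E256
  0xE256 + 0xCD92 = 0x1AFE8 → wrap carry → 0xAFE9
  0xAFE9 + 0x368E = 0x0E677
  0xE677 + 0xE1B4 = 0x1C82B → wrap carry → 0xC82C
One's-complement sum = 0xC82C.
Checksum = ~0xC82C & 0xFFFF = 0x37D3.

37D3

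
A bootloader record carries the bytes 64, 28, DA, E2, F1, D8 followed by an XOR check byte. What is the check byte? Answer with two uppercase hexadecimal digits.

5D

XOR the bytes together:
  start with 0x64
  0x64 ⊕ 0x28 = 0x4C
  0x4C ⊕ 0xDA = 0x96
  0x96 ⊕ 0xE2 = 0x74
  0x74 ⊕ 0xF1 = 0x85
  0x85 ⊕ 0xD8 = 0x5D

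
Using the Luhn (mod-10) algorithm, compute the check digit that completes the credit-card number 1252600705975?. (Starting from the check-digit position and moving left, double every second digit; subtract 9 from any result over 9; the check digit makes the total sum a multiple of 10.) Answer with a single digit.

1

Partial digits right→left: 5 7 9 5 0 7 0 0 6 2 5 2 1
Double every second digit counting from the check-digit position (so the 1st, 3rd, 5th, ... of the partial from the right).
  doubled (with −9 where >9): 1 9 0 0 3 1 2 → sum 16
  kept as-is: 7 5 7 0 2 2 → sum 23
Total = 16 + 23 = 39.
Check digit = (10 − (39 mod 10)) mod 10 = 1.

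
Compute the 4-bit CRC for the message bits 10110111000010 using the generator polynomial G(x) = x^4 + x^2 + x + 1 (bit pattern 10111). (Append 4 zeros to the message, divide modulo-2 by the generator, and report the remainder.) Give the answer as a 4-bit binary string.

0100

Append 4 zeros: 101101110000100000. Divide by 10111 (XOR where the leading bit is 1):
  pos 0: 10110 XOR 10111 = 00001
  pos 4: 11110 XOR 10111 = 01001
  pos 5: 10010 XOR 10111 = 00101
  pos 7: 10100 XOR 10111 = 00011
  pos 10: 11100 XOR 10111 = 01011
  pos 11: 10110 XOR 10111 = 00001
Remainder (last 4 bits) = 0100. This is the CRC / FCS.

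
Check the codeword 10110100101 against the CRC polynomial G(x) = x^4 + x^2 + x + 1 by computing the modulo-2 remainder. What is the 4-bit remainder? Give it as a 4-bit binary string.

0000

Modulo-2 division of 10110100101 by 10111:
  pos 0: 10110 XOR 10111 = 00001
  pos 4: 11001 XOR 10111 = 01110
  pos 5: 11100 XOR 10111 = 01011
  pos 6: 10111 XOR 10111 = 00000
Remainder = 0000 (zero — the frame passes the CRC check).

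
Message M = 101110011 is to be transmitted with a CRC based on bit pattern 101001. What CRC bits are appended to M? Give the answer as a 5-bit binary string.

Append 5 zeros: 10111001100000. Divide by 101001 (XOR where the leading bit is 1):
  pos 0: 101110 XOR 101001 = 000111
  pos 3: 111011 XOR 101001 = 010010
  pos 4: 100100 XOR 101001 = 001101
  pos 6: 110100 XOR 101001 = 011101
  pos 7: 111010 XOR 101001 = 010011
  pos 8: 100110 XOR 101001 = 001111
Remainder (last 5 bits) = 01111. This is the CRC / FCS.

01111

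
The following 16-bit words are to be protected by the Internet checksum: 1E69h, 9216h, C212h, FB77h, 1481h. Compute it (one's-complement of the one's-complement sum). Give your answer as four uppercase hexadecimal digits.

One's-complement addition (fold any carry out of bit 15 back into bit 0):
  0x1E69 + 0x9216 = 0x0B07F
  0xB07F + 0xC212 = 0x17291 → wrap carry → 0x7292
  0x7292 + 0xFB77 = 0x16E09 → wrap carry → 0x6E0A
  0x6E0A + 0x1481 = 0x0828B
One's-complement sum = 0x828B.
Checksum = ~0x828B & 0xFFFF = 0x7D74.

7D74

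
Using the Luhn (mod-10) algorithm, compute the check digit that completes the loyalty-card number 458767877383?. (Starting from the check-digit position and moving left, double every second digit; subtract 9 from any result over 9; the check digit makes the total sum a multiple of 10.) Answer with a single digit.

1

Partial digits right→left: 3 8 3 7 7 8 7 6 7 8 5 4
Double every second digit counting from the check-digit position (so the 1st, 3rd, 5th, ... of the partial from the right).
  doubled (with −9 where >9): 6 6 5 5 5 1 → sum 28
  kept as-is: 8 7 8 6 8 4 → sum 41
Total = 28 + 41 = 69.
Check digit = (10 − (69 mod 10)) mod 10 = 1.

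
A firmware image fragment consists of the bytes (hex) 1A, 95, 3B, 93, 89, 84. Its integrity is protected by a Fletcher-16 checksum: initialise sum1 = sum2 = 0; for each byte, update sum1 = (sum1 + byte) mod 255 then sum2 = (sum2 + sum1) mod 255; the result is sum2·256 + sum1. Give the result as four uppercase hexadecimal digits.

C78C

Running sums (mod 255):
  after byte 0 (1A): sum1=26, sum2=26
  after byte 1 (95): sum1=175, sum2=201
  after byte 2 (3B): sum1=234, sum2=180
  after byte 3 (93): sum1=126, sum2=51
  after byte 4 (89): sum1=8, sum2=59
  after byte 5 (84): sum1=140, sum2=199
Checksum = sum2·256 + sum1 = 199·256 + 140 = 51084 = 0xC78C.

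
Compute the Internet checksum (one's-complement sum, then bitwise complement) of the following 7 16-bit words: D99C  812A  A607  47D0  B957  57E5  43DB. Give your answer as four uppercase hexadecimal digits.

One's-complement addition (fold any carry out of bit 15 back into bit 0):
  0xD99C + 0x812A = 0x15AC6 → wrap carry → 0x5AC7
  0x5AC7 + 0xA607 = 0x100CE → wrap carry → 0x00CF
  0x00CF + 0x47D0 = 0x0489F
  0x489F + 0xB957 = 0x101F6 → wrap carry → 0x01F7
  0x01F7 + 0x57E5 = 0x059DC
  0x59DC + 0x43DB = 0x09DB7
One's-complement sum = 0x9DB7.
Checksum = ~0x9DB7 & 0xFFFF = 0x6248.

6248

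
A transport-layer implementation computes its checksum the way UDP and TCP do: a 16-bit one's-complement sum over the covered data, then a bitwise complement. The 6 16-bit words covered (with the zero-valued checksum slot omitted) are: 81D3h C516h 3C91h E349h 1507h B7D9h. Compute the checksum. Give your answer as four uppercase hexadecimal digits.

CC59

One's-complement addition (fold any carry out of bit 15 back into bit 0):
  0x81D3 + 0xC516 = 0x146E9 → wrap carry → 0x46EA
  0x46EA + 0x3C91 = 0x0837B
  0x837B + 0xE349 = 0x166C4 → wrap carry → 0x66C5
  0x66C5 + 0x1507 = 0x07BCC
  0x7BCC + 0xB7D9 = 0x133A5 → wrap carry → 0x33A6
One's-complement sum = 0x33A6.
Checksum = ~0x33A6 & 0xFFFF = 0xCC59.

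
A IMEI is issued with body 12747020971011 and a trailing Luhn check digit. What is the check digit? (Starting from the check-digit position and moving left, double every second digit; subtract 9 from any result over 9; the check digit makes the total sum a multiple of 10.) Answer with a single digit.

Partial digits right→left: 1 1 0 1 7 9 0 2 0 7 4 7 2 1
Double every second digit counting from the check-digit position (so the 1st, 3rd, 5th, ... of the partial from the right).
  doubled (with −9 where >9): 2 0 5 0 0 8 4 → sum 19
  kept as-is: 1 1 9 2 7 7 1 → sum 28
Total = 19 + 28 = 47.
Check digit = (10 − (47 mod 10)) mod 10 = 3.

3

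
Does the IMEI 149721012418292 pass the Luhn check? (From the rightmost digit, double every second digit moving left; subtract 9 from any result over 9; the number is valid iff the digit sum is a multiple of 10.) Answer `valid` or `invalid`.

valid

From the right, keep odd positions and double even positions (subtract 9 from any doubled value over 9):
  doubled (positions 2,4,...): 9 7 8 2 2 5 8 → sum 41
  kept (positions 1,3,...): 2 2 1 2 0 2 9 1 → sum 19
Total = 60.
60 mod 10 = 0, so the number is valid.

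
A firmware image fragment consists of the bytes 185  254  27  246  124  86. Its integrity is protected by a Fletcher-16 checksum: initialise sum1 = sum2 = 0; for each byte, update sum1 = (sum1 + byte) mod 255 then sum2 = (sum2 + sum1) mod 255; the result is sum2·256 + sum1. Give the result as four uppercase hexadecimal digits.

F59D

Running sums (mod 255):
  after byte 0 (185): sum1=185, sum2=185
  after byte 1 (254): sum1=184, sum2=114
  after byte 2 (27): sum1=211, sum2=70
  after byte 3 (246): sum1=202, sum2=17
  after byte 4 (124): sum1=71, sum2=88
  after byte 5 (86): sum1=157, sum2=245
Checksum = sum2·256 + sum1 = 245·256 + 157 = 62877 = 0xF59D.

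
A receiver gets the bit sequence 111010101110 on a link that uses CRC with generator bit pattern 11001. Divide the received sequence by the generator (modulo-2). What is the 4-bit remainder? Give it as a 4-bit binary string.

0000

Modulo-2 division of 111010101110 by 11001:
  pos 0: 11101 XOR 11001 = 00100
  pos 2: 10001 XOR 11001 = 01000
  pos 3: 10000 XOR 11001 = 01001
  pos 4: 10011 XOR 11001 = 01010
  pos 5: 10101 XOR 11001 = 01100
  pos 6: 11001 XOR 11001 = 00000
Remainder = 0000 (zero — the frame passes the CRC check).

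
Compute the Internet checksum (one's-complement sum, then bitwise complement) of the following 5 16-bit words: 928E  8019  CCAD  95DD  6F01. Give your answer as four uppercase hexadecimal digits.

One's-complement addition (fold any carry out of bit 15 back into bit 0):
  0x928E + 0x8019 = 0x112A7 → wrap carry → 0x12A8
  0x12A8 + 0xCCAD = 0x0DF55
  0xDF55 + 0x95DD = 0x17532 → wrap carry → 0x7533
  0x7533 + 0x6F01 = 0x0E434
One's-complement sum = 0xE434.
Checksum = ~0xE434 & 0xFFFF = 0x1BCB.

1BCB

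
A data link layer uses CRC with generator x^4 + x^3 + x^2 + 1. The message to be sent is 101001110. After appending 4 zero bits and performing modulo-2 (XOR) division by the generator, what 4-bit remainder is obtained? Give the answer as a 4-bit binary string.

0111

Append 4 zeros: 1010011100000. Divide by 11101 (XOR where the leading bit is 1):
  pos 0: 10100 XOR 11101 = 01001
  pos 1: 10011 XOR 11101 = 01110
  pos 2: 11101 XOR 11101 = 00000
  pos 7: 10000 XOR 11101 = 01101
  pos 8: 11010 XOR 11101 = 00111
Remainder (last 4 bits) = 0111. This is the CRC / FCS.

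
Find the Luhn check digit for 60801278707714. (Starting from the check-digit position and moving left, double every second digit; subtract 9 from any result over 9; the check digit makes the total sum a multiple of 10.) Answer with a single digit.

Partial digits right→left: 4 1 7 7 0 7 8 7 2 1 0 8 0 6
Double every second digit counting from the check-digit position (so the 1st, 3rd, 5th, ... of the partial from the right).
  doubled (with −9 where >9): 8 5 0 7 4 0 0 → sum 24
  kept as-is: 1 7 7 7 1 8 6 → sum 37
Total = 24 + 37 = 61.
Check digit = (10 − (61 mod 10)) mod 10 = 9.

9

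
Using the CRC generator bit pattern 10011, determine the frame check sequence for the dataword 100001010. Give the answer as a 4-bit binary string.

Append 4 zeros: 1000010100000. Divide by 10011 (XOR where the leading bit is 1):
  pos 0: 10000 XOR 10011 = 00011
  pos 3: 11101 XOR 10011 = 01110
  pos 4: 11100 XOR 10011 = 01111
  pos 5: 11110 XOR 10011 = 01101
  pos 6: 11010 XOR 10011 = 01001
  pos 7: 10010 XOR 10011 = 00001
Remainder (last 4 bits) = 0010. This is the CRC / FCS.

0010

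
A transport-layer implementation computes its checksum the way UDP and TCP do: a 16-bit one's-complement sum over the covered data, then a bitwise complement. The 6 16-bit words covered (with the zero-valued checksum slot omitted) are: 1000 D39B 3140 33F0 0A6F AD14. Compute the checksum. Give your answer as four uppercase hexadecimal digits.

One's-complement addition (fold any carry out of bit 15 back into bit 0):
  0x1000 + 0xD39B = 0x0E39B
  0xE39B + 0x3140 = 0x114DB → wrap carry → 0x14DC
  0x14DC + 0x33F0 = 0x048CC
  0x48CC + 0x0A6F = 0x0533B
  0x533B + 0xAD14 = 0x1004F → wrap carry → 0x0050
One's-complement sum = 0x0050.
Checksum = ~0x0050 & 0xFFFF = 0xFFAF.

FFAF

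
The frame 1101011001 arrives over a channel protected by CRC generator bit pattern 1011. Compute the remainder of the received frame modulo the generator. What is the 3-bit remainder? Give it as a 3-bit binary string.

Modulo-2 division of 1101011001 by 1011:
  pos 0: 1101 XOR 1011 = 0110
  pos 1: 1100 XOR 1011 = 0111
  pos 2: 1111 XOR 1011 = 0100
  pos 3: 1001 XOR 1011 = 0010
  pos 5: 1000 XOR 1011 = 0011
Remainder = 111 (nonzero — an error is detected).

111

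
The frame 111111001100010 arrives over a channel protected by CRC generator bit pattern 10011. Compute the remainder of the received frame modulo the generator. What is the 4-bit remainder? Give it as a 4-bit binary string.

0000

Modulo-2 division of 111111001100010 by 10011:
  pos 0: 11111 XOR 10011 = 01100
  pos 1: 11001 XOR 10011 = 01010
  pos 2: 10100 XOR 10011 = 00111
  pos 4: 11101 XOR 10011 = 01110
  pos 5: 11101 XOR 10011 = 01110
  pos 6: 11100 XOR 10011 = 01111
  pos 7: 11110 XOR 10011 = 01101
  pos 8: 11010 XOR 10011 = 01001
  pos 9: 10011 XOR 10011 = 00000
Remainder = 0000 (zero — the frame passes the CRC check).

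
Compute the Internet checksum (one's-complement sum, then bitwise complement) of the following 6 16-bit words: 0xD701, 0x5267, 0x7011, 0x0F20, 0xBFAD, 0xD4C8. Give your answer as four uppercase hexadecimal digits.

One's-complement addition (fold any carry out of bit 15 back into bit 0):
  0xD701 + 0x5267 = 0x12968 → wrap carry → 0x2969
  0x2969 + 0x7011 = 0x0997A
  0x997A + 0x0F20 = 0x0A89A
  0xA89A + 0xBFAD = 0x16847 → wrap carry → 0x6848
  0x6848 + 0xD4C8 = 0x13D10 → wrap carry → 0x3D11
One's-complement sum = 0x3D11.
Checksum = ~0x3D11 & 0xFFFF = 0xC2EE.

C2EE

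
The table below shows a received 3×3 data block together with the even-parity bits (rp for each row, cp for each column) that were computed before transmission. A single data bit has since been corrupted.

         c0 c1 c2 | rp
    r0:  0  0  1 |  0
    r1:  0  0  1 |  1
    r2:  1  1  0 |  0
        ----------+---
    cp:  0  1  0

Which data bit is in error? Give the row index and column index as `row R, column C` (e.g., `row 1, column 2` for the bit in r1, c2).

Recompute each row's even parity and compare to rp:
  r0: data parity 1, sent rp 0 → mismatch
  r1: data parity 1, sent rp 1 → ok
  r2: data parity 0, sent rp 0 → ok
Recompute each column's even parity and compare to cp:
  c0: data parity 1, sent cp 0 → mismatch
  c1: data parity 1, sent cp 1 → ok
  c2: data parity 0, sent cp 0 → ok
Exactly one row (r0) and one column (c0) fail → the flipped bit is at their intersection.

row 0, column 0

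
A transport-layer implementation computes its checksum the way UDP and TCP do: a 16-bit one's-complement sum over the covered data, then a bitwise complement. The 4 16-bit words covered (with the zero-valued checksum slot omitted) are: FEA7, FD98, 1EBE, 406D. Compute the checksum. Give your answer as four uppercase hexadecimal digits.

One's-complement addition (fold any carry out of bit 15 back into bit 0):
  0xFEA7 + 0xFD98 = 0x1FC3F → wrap carry → 0xFC40
  0xFC40 + 0x1EBE = 0x11AFE → wrap carry → 0x1AFF
  0x1AFF + 0x406D = 0x05B6C
One's-complement sum = 0x5B6C.
Checksum = ~0x5B6C & 0xFFFF = 0xA493.

A493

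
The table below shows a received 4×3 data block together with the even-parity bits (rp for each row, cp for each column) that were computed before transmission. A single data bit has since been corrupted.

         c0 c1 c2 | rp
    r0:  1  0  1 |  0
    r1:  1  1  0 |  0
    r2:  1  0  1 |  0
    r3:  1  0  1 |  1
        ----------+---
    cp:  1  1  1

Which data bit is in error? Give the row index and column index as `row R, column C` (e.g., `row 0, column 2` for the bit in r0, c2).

Recompute each row's even parity and compare to rp:
  r0: data parity 0, sent rp 0 → ok
  r1: data parity 0, sent rp 0 → ok
  r2: data parity 0, sent rp 0 → ok
  r3: data parity 0, sent rp 1 → mismatch
Recompute each column's even parity and compare to cp:
  c0: data parity 0, sent cp 1 → mismatch
  c1: data parity 1, sent cp 1 → ok
  c2: data parity 1, sent cp 1 → ok
Exactly one row (r3) and one column (c0) fail → the flipped bit is at their intersection.

row 3, column 0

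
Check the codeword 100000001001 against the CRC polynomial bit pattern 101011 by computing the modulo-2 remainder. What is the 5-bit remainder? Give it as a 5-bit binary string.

Modulo-2 division of 100000001001 by 101011:
  pos 0: 100000 XOR 101011 = 001011
  pos 2: 101100 XOR 101011 = 000111
  pos 5: 111100 XOR 101011 = 010111
  pos 6: 101111 XOR 101011 = 000100
Remainder = 00100 (nonzero — an error is detected).

00100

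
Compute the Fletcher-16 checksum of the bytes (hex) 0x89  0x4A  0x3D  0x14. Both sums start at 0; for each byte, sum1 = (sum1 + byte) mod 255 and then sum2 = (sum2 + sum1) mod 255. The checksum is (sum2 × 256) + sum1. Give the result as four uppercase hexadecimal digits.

9325

Running sums (mod 255):
  after byte 0 (0x89): sum1=137, sum2=137
  after byte 1 (0x4A): sum1=211, sum2=93
  after byte 2 (0x3D): sum1=17, sum2=110
  after byte 3 (0x14): sum1=37, sum2=147
Checksum = sum2·256 + sum1 = 147·256 + 37 = 37669 = 0x9325.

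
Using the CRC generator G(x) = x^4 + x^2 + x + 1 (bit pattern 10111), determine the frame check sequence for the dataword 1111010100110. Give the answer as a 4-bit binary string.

1010

Append 4 zeros: 11110101001100000. Divide by 10111 (XOR where the leading bit is 1):
  pos 0: 11110 XOR 10111 = 01001
  pos 1: 10011 XOR 10111 = 00100
  pos 3: 10001 XOR 10111 = 00110
  pos 5: 11000 XOR 10111 = 01111
  pos 6: 11111 XOR 10111 = 01000
  pos 7: 10001 XOR 10111 = 00110
  pos 9: 11000 XOR 10111 = 01111
  pos 10: 11110 XOR 10111 = 01001
  pos 11: 10010 XOR 10111 = 00101
Remainder (last 4 bits) = 1010. This is the CRC / FCS.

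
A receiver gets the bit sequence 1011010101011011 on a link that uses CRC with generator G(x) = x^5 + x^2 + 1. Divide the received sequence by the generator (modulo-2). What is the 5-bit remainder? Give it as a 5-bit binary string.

00000

Modulo-2 division of 1011010101011011 by 100101:
  pos 0: 101101 XOR 100101 = 001000
  pos 2: 100001 XOR 100101 = 000100
  pos 5: 100010 XOR 100101 = 000111
  pos 8: 111110 XOR 100101 = 011011
  pos 9: 110111 XOR 100101 = 010010
  pos 10: 100101 XOR 100101 = 000000
Remainder = 00000 (zero — the frame passes the CRC check).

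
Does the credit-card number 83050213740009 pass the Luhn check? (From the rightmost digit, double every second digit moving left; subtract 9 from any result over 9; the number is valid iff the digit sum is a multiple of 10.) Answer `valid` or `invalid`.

valid

From the right, keep odd positions and double even positions (subtract 9 from any doubled value over 9):
  doubled (positions 2,4,...): 0 0 5 2 0 0 7 → sum 14
  kept (positions 1,3,...): 9 0 4 3 2 5 3 → sum 26
Total = 40.
40 mod 10 = 0, so the number is valid.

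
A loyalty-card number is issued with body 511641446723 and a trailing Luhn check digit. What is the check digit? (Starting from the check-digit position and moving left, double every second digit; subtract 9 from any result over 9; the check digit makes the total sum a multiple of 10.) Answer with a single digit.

2

Partial digits right→left: 3 2 7 6 4 4 1 4 6 1 1 5
Double every second digit counting from the check-digit position (so the 1st, 3rd, 5th, ... of the partial from the right).
  doubled (with −9 where >9): 6 5 8 2 3 2 → sum 26
  kept as-is: 2 6 4 4 1 5 → sum 22
Total = 26 + 22 = 48.
Check digit = (10 − (48 mod 10)) mod 10 = 2.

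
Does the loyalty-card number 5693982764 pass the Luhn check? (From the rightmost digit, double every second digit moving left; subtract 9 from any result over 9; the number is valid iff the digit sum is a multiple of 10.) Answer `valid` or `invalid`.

invalid

From the right, keep odd positions and double even positions (subtract 9 from any doubled value over 9):
  doubled (positions 2,4,...): 3 4 9 9 1 → sum 26
  kept (positions 1,3,...): 4 7 8 3 6 → sum 28
Total = 54.
54 mod 10 = 4, so the number is invalid.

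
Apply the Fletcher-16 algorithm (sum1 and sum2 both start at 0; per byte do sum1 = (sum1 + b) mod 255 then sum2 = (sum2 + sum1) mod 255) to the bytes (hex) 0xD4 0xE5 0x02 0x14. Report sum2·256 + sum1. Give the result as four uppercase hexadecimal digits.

1DD0

Running sums (mod 255):
  after byte 0 (0xD4): sum1=212, sum2=212
  after byte 1 (0xE5): sum1=186, sum2=143
  after byte 2 (0x02): sum1=188, sum2=76
  after byte 3 (0x14): sum1=208, sum2=29
Checksum = sum2·256 + sum1 = 29·256 + 208 = 7632 = 0x1DD0.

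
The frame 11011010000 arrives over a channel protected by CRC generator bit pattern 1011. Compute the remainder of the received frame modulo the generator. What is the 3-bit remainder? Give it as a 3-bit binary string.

101

Modulo-2 division of 11011010000 by 1011:
  pos 0: 1101 XOR 1011 = 0110
  pos 1: 1101 XOR 1011 = 0110
  pos 2: 1100 XOR 1011 = 0111
  pos 3: 1111 XOR 1011 = 0100
  pos 4: 1000 XOR 1011 = 0011
  pos 6: 1100 XOR 1011 = 0111
  pos 7: 1110 XOR 1011 = 0101
Remainder = 101 (nonzero — an error is detected).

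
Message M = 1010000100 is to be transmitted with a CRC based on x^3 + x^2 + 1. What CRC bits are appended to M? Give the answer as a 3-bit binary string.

101

Append 3 zeros: 1010000100000. Divide by 1101 (XOR where the leading bit is 1):
  pos 0: 1010 XOR 1101 = 0111
  pos 1: 1110 XOR 1101 = 0011
  pos 3: 1100 XOR 1101 = 0001
  pos 6: 1100 XOR 1101 = 0001
  pos 9: 1000 XOR 1101 = 0101
Remainder (last 3 bits) = 101. This is the CRC / FCS.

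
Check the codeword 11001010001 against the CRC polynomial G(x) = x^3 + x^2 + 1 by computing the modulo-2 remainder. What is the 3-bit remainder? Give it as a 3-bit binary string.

Modulo-2 division of 11001010001 by 1101:
  pos 0: 1100 XOR 1101 = 0001
  pos 3: 1101 XOR 1101 = 0000
Remainder = 001 (nonzero — an error is detected).

001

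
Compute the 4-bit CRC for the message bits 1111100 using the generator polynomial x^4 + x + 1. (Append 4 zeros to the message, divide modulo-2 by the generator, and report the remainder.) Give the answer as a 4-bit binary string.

1111

Append 4 zeros: 11111000000. Divide by 10011 (XOR where the leading bit is 1):
  pos 0: 11111 XOR 10011 = 01100
  pos 1: 11000 XOR 10011 = 01011
  pos 2: 10110 XOR 10011 = 00101
  pos 4: 10100 XOR 10011 = 00111
  pos 6: 11100 XOR 10011 = 01111
Remainder (last 4 bits) = 1111. This is the CRC / FCS.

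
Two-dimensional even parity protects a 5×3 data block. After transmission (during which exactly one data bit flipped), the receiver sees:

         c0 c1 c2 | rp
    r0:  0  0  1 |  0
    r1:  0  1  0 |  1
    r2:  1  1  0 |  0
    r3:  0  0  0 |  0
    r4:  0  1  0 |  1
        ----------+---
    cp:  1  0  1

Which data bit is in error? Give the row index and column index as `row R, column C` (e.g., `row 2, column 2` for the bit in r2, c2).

row 0, column 1

Recompute each row's even parity and compare to rp:
  r0: data parity 1, sent rp 0 → mismatch
  r1: data parity 1, sent rp 1 → ok
  r2: data parity 0, sent rp 0 → ok
  r3: data parity 0, sent rp 0 → ok
  r4: data parity 1, sent rp 1 → ok
Recompute each column's even parity and compare to cp:
  c0: data parity 1, sent cp 1 → ok
  c1: data parity 1, sent cp 0 → mismatch
  c2: data parity 1, sent cp 1 → ok
Exactly one row (r0) and one column (c1) fail → the flipped bit is at their intersection.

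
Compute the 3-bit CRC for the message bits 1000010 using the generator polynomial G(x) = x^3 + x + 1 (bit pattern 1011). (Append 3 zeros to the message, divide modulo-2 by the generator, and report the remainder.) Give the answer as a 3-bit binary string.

Append 3 zeros: 1000010000. Divide by 1011 (XOR where the leading bit is 1):
  pos 0: 1000 XOR 1011 = 0011
  pos 2: 1101 XOR 1011 = 0110
  pos 3: 1100 XOR 1011 = 0111
  pos 4: 1110 XOR 1011 = 0101
  pos 5: 1010 XOR 1011 = 0001
Remainder (last 3 bits) = 010. This is the CRC / FCS.

010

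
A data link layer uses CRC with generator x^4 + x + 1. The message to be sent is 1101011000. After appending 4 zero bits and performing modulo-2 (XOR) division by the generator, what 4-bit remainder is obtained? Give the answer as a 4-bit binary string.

Append 4 zeros: 11010110000000. Divide by 10011 (XOR where the leading bit is 1):
  pos 0: 11010 XOR 10011 = 01001
  pos 1: 10011 XOR 10011 = 00000
  pos 6: 10000 XOR 10011 = 00011
  pos 9: 11000 XOR 10011 = 01011
Remainder (last 4 bits) = 1011. This is the CRC / FCS.

1011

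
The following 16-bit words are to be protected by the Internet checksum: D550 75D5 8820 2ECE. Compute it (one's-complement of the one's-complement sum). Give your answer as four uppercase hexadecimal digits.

One's-complement addition (fold any carry out of bit 15 back into bit 0):
  0xD550 + 0x75D5 = 0x14B25 → wrap carry → 0x4B26
  0x4B26 + 0x8820 = 0x0D346
  0xD346 + 0x2ECE = 0x10214 → wrap carry → 0x0215
One's-complement sum = 0x0215.
Checksum = ~0x0215 & 0xFFFF = 0xFDEA.

FDEA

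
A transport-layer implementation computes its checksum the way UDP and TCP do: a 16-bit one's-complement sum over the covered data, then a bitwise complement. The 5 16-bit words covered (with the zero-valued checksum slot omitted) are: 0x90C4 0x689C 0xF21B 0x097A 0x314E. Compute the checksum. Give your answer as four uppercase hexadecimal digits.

One's-complement addition (fold any carry out of bit 15 back into bit 0):
  0x90C4 + 0x689C = 0x0F960
  0xF960 + 0xF21B = 0x1EB7B → wrap carry → 0xEB7C
  0xEB7C + 0x097A = 0x0F4F6
  0xF4F6 + 0x314E = 0x12644 → wrap carry → 0x2645
One's-complement sum = 0x2645.
Checksum = ~0x2645 & 0xFFFF = 0xD9BA.

D9BA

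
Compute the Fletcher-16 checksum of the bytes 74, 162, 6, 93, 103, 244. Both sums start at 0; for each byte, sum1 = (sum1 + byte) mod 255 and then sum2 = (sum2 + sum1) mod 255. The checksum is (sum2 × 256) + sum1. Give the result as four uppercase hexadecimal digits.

DEAC

Running sums (mod 255):
  after byte 0 (74): sum1=74, sum2=74
  after byte 1 (162): sum1=236, sum2=55
  after byte 2 (6): sum1=242, sum2=42
  after byte 3 (93): sum1=80, sum2=122
  after byte 4 (103): sum1=183, sum2=50
  after byte 5 (244): sum1=172, sum2=222
Checksum = sum2·256 + sum1 = 222·256 + 172 = 57004 = 0xDEAC.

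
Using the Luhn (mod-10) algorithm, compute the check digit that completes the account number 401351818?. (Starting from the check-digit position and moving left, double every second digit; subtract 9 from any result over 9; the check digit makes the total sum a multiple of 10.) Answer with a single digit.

0

Partial digits right→left: 8 1 8 1 5 3 1 0 4
Double every second digit counting from the check-digit position (so the 1st, 3rd, 5th, ... of the partial from the right).
  doubled (with −9 where >9): 7 7 1 2 8 → sum 25
  kept as-is: 1 1 3 0 → sum 5
Total = 25 + 5 = 30.
Check digit = (10 − (30 mod 10)) mod 10 = 0.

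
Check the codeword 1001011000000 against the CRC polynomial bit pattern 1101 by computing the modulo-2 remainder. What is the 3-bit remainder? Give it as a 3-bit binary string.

000

Modulo-2 division of 1001011000000 by 1101:
  pos 0: 1001 XOR 1101 = 0100
  pos 1: 1000 XOR 1101 = 0101
  pos 2: 1011 XOR 1101 = 0110
  pos 3: 1101 XOR 1101 = 0000
Remainder = 000 (zero — the frame passes the CRC check).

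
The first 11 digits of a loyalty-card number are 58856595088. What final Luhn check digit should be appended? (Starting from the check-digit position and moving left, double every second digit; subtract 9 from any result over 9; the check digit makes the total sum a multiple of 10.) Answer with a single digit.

2

Partial digits right→left: 8 8 0 5 9 5 6 5 8 8 5
Double every second digit counting from the check-digit position (so the 1st, 3rd, 5th, ... of the partial from the right).
  doubled (with −9 where >9): 7 0 9 3 7 1 → sum 27
  kept as-is: 8 5 5 5 8 → sum 31
Total = 27 + 31 = 58.
Check digit = (10 − (58 mod 10)) mod 10 = 2.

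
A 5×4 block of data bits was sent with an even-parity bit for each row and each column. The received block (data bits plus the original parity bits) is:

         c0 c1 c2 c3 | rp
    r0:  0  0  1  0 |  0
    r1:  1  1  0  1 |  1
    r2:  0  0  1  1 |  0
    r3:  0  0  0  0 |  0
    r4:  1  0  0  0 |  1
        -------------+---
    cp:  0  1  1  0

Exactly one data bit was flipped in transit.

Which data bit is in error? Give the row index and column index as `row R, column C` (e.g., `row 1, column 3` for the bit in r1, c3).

row 0, column 2

Recompute each row's even parity and compare to rp:
  r0: data parity 1, sent rp 0 → mismatch
  r1: data parity 1, sent rp 1 → ok
  r2: data parity 0, sent rp 0 → ok
  r3: data parity 0, sent rp 0 → ok
  r4: data parity 1, sent rp 1 → ok
Recompute each column's even parity and compare to cp:
  c0: data parity 0, sent cp 0 → ok
  c1: data parity 1, sent cp 1 → ok
  c2: data parity 0, sent cp 1 → mismatch
  c3: data parity 0, sent cp 0 → ok
Exactly one row (r0) and one column (c2) fail → the flipped bit is at their intersection.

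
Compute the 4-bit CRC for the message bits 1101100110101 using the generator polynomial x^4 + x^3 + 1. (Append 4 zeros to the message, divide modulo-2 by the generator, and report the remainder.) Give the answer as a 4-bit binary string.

Append 4 zeros: 11011001101010000. Divide by 11001 (XOR where the leading bit is 1):
  pos 0: 11011 XOR 11001 = 00010
  pos 3: 10001 XOR 11001 = 01000
  pos 4: 10001 XOR 11001 = 01000
  pos 5: 10000 XOR 11001 = 01001
  pos 6: 10011 XOR 11001 = 01010
  pos 7: 10100 XOR 11001 = 01101
  pos 8: 11011 XOR 11001 = 00010
  pos 11: 10000 XOR 11001 = 01001
  pos 12: 10010 XOR 11001 = 01011
Remainder (last 4 bits) = 1011. This is the CRC / FCS.

1011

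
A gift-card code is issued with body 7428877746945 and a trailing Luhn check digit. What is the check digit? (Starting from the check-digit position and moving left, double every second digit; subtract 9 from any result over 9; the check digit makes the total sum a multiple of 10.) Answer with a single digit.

Partial digits right→left: 5 4 9 6 4 7 7 7 8 8 2 4 7
Double every second digit counting from the check-digit position (so the 1st, 3rd, 5th, ... of the partial from the right).
  doubled (with −9 where >9): 1 9 8 5 7 4 5 → sum 39
  kept as-is: 4 6 7 7 8 4 → sum 36
Total = 39 + 36 = 75.
Check digit = (10 − (75 mod 10)) mod 10 = 5.

5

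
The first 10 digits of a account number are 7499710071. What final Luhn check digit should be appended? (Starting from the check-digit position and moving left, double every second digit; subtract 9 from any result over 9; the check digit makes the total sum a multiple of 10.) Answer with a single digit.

Partial digits right→left: 1 7 0 0 1 7 9 9 4 7
Double every second digit counting from the check-digit position (so the 1st, 3rd, 5th, ... of the partial from the right).
  doubled (with −9 where >9): 2 0 2 9 8 → sum 21
  kept as-is: 7 0 7 9 7 → sum 30
Total = 21 + 30 = 51.
Check digit = (10 − (51 mod 10)) mod 10 = 9.

9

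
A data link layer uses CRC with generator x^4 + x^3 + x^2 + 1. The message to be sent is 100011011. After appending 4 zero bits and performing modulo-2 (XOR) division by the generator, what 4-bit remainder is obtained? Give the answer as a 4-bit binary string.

1110

Append 4 zeros: 1000110110000. Divide by 11101 (XOR where the leading bit is 1):
  pos 0: 10001 XOR 11101 = 01100
  pos 1: 11001 XOR 11101 = 00100
  pos 3: 10001 XOR 11101 = 01100
  pos 4: 11001 XOR 11101 = 00100
  pos 6: 10000 XOR 11101 = 01101
  pos 7: 11010 XOR 11101 = 00111
Remainder (last 4 bits) = 1110. This is the CRC / FCS.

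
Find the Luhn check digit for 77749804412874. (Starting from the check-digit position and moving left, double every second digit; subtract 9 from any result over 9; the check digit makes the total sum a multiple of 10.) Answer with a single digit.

9

Partial digits right→left: 4 7 8 2 1 4 4 0 8 9 4 7 7 7
Double every second digit counting from the check-digit position (so the 1st, 3rd, 5th, ... of the partial from the right).
  doubled (with −9 where >9): 8 7 2 8 7 8 5 → sum 45
  kept as-is: 7 2 4 0 9 7 7 → sum 36
Total = 45 + 36 = 81.
Check digit = (10 − (81 mod 10)) mod 10 = 9.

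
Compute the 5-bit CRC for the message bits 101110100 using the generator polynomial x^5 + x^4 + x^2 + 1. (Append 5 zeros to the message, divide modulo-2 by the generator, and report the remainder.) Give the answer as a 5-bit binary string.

10110

Append 5 zeros: 10111010000000. Divide by 110101 (XOR where the leading bit is 1):
  pos 0: 101110 XOR 110101 = 011011
  pos 1: 110111 XOR 110101 = 000010
  pos 5: 100000 XOR 110101 = 010101
  pos 6: 101010 XOR 110101 = 011111
  pos 7: 111110 XOR 110101 = 001011
Remainder (last 5 bits) = 10110. This is the CRC / FCS.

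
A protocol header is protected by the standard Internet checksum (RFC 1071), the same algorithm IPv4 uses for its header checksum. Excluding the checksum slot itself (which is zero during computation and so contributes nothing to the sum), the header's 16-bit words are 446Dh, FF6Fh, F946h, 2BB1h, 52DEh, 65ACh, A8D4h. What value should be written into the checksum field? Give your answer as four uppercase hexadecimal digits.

35CB

One's-complement addition (fold any carry out of bit 15 back into bit 0):
  0x446D + 0xFF6F = 0x143DC → wrap carry → 0x43DD
  0x43DD + 0xF946 = 0x13D23 → wrap carry → 0x3D24
  0x3D24 + 0x2BB1 = 0x068D5
  0x68D5 + 0x52DE = 0x0BBB3
  0xBBB3 + 0x65AC = 0x1215F → wrap carry → 0x2160
  0x2160 + 0xA8D4 = 0x0CA34
One's-complement sum = 0xCA34.
Checksum = ~0xCA34 & 0xFFFF = 0x35CB.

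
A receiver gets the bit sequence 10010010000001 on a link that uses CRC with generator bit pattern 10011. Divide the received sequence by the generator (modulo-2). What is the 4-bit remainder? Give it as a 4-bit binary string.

Modulo-2 division of 10010010000001 by 10011:
  pos 0: 10010 XOR 10011 = 00001
  pos 4: 10100 XOR 10011 = 00111
  pos 6: 11100 XOR 10011 = 01111
  pos 7: 11110 XOR 10011 = 01101
  pos 8: 11010 XOR 10011 = 01001
  pos 9: 10011 XOR 10011 = 00000
Remainder = 0000 (zero — the frame passes the CRC check).

0000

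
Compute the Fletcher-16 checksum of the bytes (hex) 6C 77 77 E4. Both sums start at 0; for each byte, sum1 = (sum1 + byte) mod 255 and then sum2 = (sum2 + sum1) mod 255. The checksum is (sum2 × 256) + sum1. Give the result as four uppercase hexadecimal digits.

EB40

Running sums (mod 255):
  after byte 0 (6C): sum1=108, sum2=108
  after byte 1 (77): sum1=227, sum2=80
  after byte 2 (77): sum1=91, sum2=171
  after byte 3 (E4): sum1=64, sum2=235
Checksum = sum2·256 + sum1 = 235·256 + 64 = 60224 = 0xEB40.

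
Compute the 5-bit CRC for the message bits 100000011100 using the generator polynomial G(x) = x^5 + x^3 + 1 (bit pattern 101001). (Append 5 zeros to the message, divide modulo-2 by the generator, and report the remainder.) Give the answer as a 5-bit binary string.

00110

Append 5 zeros: 10000001110000000. Divide by 101001 (XOR where the leading bit is 1):
  pos 0: 100000 XOR 101001 = 001001
  pos 2: 100101 XOR 101001 = 001100
  pos 4: 110011 XOR 101001 = 011010
  pos 5: 110100 XOR 101001 = 011101
  pos 6: 111010 XOR 101001 = 010011
  pos 7: 100110 XOR 101001 = 001111
  pos 9: 111100 XOR 101001 = 010101
  pos 10: 101010 XOR 101001 = 000011
Remainder (last 5 bits) = 00110. This is the CRC / FCS.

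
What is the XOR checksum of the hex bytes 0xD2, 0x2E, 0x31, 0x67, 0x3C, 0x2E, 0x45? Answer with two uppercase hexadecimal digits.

XOR the bytes together:
  start with 0xD2
  0xD2 ⊕ 0x2E = 0xFC
  0xFC ⊕ 0x31 = 0xCD
  0xCD ⊕ 0x67 = 0xAA
  0xAA ⊕ 0x3C = 0x96
  0x96 ⊕ 0x2E = 0xB8
  0xB8 ⊕ 0x45 = 0xFD

FD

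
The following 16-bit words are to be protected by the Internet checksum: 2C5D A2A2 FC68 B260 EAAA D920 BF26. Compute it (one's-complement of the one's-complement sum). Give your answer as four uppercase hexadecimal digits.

FF43

One's-complement addition (fold any carry out of bit 15 back into bit 0):
  0x2C5D + 0xA2A2 = 0x0CEFF
  0xCEFF + 0xFC68 = 0x1CB67 → wrap carry → 0xCB68
  0xCB68 + 0xB260 = 0x17DC8 → wrap carry → 0x7DC9
  0x7DC9 + 0xEAAA = 0x16873 → wrap carry → 0x6874
  0x6874 + 0xD920 = 0x14194 → wrap carry → 0x4195
  0x4195 + 0xBF26 = 0x100BB → wrap carry → 0x00BC
One's-complement sum = 0x00BC.
Checksum = ~0x00BC & 0xFFFF = 0xFF43.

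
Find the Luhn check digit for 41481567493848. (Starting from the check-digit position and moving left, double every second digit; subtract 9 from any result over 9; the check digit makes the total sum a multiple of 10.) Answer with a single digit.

6

Partial digits right→left: 8 4 8 3 9 4 7 6 5 1 8 4 1 4
Double every second digit counting from the check-digit position (so the 1st, 3rd, 5th, ... of the partial from the right).
  doubled (with −9 where >9): 7 7 9 5 1 7 2 → sum 38
  kept as-is: 4 3 4 6 1 4 4 → sum 26
Total = 38 + 26 = 64.
Check digit = (10 − (64 mod 10)) mod 10 = 6.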